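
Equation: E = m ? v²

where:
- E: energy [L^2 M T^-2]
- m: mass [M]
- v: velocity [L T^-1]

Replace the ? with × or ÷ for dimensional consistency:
multiplication (×): E = m × v²

E [L^2 M T^-2]; m [M]; v² [L^2 T^-2].
m × v² → [L^2 M T^-2] ✓
m ÷ v² → [L^-2 M T^2] ✗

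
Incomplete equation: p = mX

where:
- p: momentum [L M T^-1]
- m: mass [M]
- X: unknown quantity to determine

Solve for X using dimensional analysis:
X = v (velocity), dimensions [L T^-1]

p has dimensions [L M T^-1]; the rest of the RHS (m) has dimensions [M].
So X must have dimensions [L T^-1] — X = v (velocity).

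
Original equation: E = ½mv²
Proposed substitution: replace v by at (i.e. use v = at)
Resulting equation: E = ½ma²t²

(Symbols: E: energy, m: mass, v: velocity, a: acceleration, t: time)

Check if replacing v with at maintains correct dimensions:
Yes

[v] = [L T^-1] and [at] = [L T^-1]. These match, so the substitution replaces a quantity by one of the same dimensions and the result E = ½ma²t² has LHS [L^2 M T^-2] vs RHS [L^2 M T^-2] — still consistent.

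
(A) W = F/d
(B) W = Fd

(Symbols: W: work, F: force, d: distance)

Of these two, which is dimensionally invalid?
(A)

(A) W = F/d: LHS [L^2 M T^-2], RHS [M T^-2] ✗
(B) W = Fd: LHS [L^2 M T^-2], RHS [L^2 M T^-2] ✓

Expression (A) W = F/d is dimensionally incorrect.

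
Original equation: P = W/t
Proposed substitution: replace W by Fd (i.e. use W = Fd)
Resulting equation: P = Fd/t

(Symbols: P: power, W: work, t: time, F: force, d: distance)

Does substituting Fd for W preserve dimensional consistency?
Yes

[W] = [L^2 M T^-2] and [Fd] = [L^2 M T^-2]. These match, so the substitution replaces a quantity by one of the same dimensions and the result P = Fd/t has LHS [L^2 M T^-3] vs RHS [L^2 M T^-3] — still consistent.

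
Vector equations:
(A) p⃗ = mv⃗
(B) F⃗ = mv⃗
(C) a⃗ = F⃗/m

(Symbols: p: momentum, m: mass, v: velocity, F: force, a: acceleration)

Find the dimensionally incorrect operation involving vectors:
(B) F⃗ = mv⃗

(A) p⃗ = mv⃗: LHS [L M T^-1], RHS [L M T^-1] ✓ — mass (scalar) times velocity (vector)
(B) F⃗ = mv⃗: LHS [L M T^-2], RHS [L M T^-1] ✗ — mass times velocity is momentum, not force; should be ma⃗
(C) a⃗ = F⃗/m: LHS [L T^-2], RHS [L T^-2] ✓ — force (vector) divided by mass (scalar)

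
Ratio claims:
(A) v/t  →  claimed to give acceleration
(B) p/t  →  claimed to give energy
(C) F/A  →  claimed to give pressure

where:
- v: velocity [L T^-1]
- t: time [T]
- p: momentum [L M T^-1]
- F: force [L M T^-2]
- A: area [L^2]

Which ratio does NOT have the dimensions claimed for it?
(B) p/t does not give energy

(A) v/t: [L T^-2] = acceleration [L T^-2] ✓
(B) p/t: [L M T^-2] ≠ energy [L^2 M T^-2] ✗
(C) F/A: [L^-1 M T^-2] = pressure [L^-1 M T^-2] ✓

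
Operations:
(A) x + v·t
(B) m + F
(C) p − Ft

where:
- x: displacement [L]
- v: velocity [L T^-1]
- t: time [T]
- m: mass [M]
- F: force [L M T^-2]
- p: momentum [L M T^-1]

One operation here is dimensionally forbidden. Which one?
(B) m + F

(A) x + v·t: x [L] and v·t [L] — same dimensions ✓
(B) m + F: m [M] and F [L M T^-2] — different dimensions cannot be added/subtracted ✗
(C) p − Ft: p [L M T^-1] and Ft [L M T^-1] — same dimensions ✓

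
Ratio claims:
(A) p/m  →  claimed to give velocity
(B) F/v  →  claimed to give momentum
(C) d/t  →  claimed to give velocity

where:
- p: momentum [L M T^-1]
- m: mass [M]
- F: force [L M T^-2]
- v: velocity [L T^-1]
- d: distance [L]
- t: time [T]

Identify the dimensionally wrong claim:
(B) F/v does not give momentum

(A) p/m: [L T^-1] = velocity [L T^-1] ✓
(B) F/v: [M T^-1] ≠ momentum [L M T^-1] ✗
(C) d/t: [L T^-1] = velocity [L T^-1] ✓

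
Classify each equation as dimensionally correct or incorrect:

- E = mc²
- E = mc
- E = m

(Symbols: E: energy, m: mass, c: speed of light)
Dimensionally correct: E = mc²
Dimensionally incorrect: E = mc, E = m
Ordered (correct first, then incorrect): E = mc², E = mc, E = m

- E = mc²: LHS [L^2 M T^-2], RHS [L^2 M T^-2] → correct ✓
- E = mc: LHS [L^2 M T^-2], RHS [L M T^-1] → incorrect ✗
- E = m: LHS [L^2 M T^-2], RHS [M] → incorrect ✗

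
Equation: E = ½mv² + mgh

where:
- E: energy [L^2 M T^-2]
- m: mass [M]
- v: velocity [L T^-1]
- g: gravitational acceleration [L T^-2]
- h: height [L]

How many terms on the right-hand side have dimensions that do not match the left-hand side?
0

LHS E: [L^2 M T^-2]
- ½mv²: [L^2 M T^-2] ✓
- mgh: [L^2 M T^-2] ✓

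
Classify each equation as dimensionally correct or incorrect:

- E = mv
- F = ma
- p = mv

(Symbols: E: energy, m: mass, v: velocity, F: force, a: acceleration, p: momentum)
Dimensionally correct: F = ma, p = mv
Dimensionally incorrect: E = mv
Ordered (correct first, then incorrect): F = ma, p = mv, E = mv

- E = mv: LHS [L^2 M T^-2], RHS [L M T^-1] → incorrect ✗
- F = ma: LHS [L M T^-2], RHS [L M T^-2] → correct ✓
- p = mv: LHS [L M T^-1], RHS [L M T^-1] → correct ✓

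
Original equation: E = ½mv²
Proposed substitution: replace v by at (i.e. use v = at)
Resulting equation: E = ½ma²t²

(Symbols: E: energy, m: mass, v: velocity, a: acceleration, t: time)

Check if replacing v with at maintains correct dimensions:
Yes

[v] = [L T^-1] and [at] = [L T^-1]. These match, so the substitution replaces a quantity by one of the same dimensions and the result E = ½ma²t² has LHS [L^2 M T^-2] vs RHS [L^2 M T^-2] — still consistent.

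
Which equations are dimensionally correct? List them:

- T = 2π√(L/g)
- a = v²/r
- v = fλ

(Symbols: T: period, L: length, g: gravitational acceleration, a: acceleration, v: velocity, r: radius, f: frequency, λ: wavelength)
Dimensionally correct: T = 2π√(L/g), a = v²/r, v = fλ
Dimensionally incorrect: none
Ordered (correct first, then incorrect): T = 2π√(L/g), a = v²/r, v = fλ

- T = 2π√(L/g): LHS [T], RHS [T] → correct ✓
- a = v²/r: LHS [L T^-2], RHS [L T^-2] → correct ✓
- v = fλ: LHS [L T^-1], RHS [L T^-1] → correct ✓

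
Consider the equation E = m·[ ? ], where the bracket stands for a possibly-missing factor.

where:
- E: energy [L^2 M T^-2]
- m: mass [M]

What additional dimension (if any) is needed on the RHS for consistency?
[L^2 T^-2] — velocity squared (e.g. v²)

E has dimensions [L^2 M T^-2]; m has dimensions [M].
The bracketed factor must supply [L^2 M T^-2] / [M] = [L^2 T^-2].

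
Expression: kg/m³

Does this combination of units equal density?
Yes

The expression kg/m³ has dimensions [L^-3 M], which is exactly density [L^-3 M].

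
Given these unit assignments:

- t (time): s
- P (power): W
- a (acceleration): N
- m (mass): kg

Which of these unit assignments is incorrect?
a

The variable a (acceleration) should have units m/s², not N.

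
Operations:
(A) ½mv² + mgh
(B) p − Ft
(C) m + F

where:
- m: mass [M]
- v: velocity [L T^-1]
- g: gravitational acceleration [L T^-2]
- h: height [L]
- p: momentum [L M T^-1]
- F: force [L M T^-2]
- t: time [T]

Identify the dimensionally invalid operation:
(C) m + F

(A) ½mv² + mgh: ½mv² [L^2 M T^-2] and mgh [L^2 M T^-2] — same dimensions ✓
(B) p − Ft: p [L M T^-1] and Ft [L M T^-1] — same dimensions ✓
(C) m + F: m [M] and F [L M T^-2] — different dimensions cannot be added/subtracted ✗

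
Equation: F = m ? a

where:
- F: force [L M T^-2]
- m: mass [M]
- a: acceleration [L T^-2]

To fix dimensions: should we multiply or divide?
multiplication (×): F = m × a

F [L M T^-2]; m [M]; a [L T^-2].
m × a → [L M T^-2] ✓
m ÷ a → [L^-1 M T^2] ✗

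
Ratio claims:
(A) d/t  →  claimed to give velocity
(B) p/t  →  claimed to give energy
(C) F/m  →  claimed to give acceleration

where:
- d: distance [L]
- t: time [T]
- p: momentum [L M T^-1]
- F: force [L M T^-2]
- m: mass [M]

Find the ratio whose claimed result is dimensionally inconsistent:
(B) p/t does not give energy

(A) d/t: [L T^-1] = velocity [L T^-1] ✓
(B) p/t: [L M T^-2] ≠ energy [L^2 M T^-2] ✗
(C) F/m: [L T^-2] = acceleration [L T^-2] ✓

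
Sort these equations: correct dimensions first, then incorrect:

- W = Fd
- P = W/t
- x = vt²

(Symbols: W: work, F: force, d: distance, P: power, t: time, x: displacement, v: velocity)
Dimensionally correct: W = Fd, P = W/t
Dimensionally incorrect: x = vt²
Ordered (correct first, then incorrect): W = Fd, P = W/t, x = vt²

- W = Fd: LHS [L^2 M T^-2], RHS [L^2 M T^-2] → correct ✓
- P = W/t: LHS [L^2 M T^-3], RHS [L^2 M T^-3] → correct ✓
- x = vt²: LHS [L], RHS [L T] → incorrect ✗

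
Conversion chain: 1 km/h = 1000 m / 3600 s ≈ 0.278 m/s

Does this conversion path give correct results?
The chain is correct (no errors).

Correct: 1 km = 1000 m, 1 h = 3600 s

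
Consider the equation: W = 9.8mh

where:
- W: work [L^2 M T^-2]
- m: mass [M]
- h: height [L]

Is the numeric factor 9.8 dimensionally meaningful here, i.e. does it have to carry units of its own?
Yes

W has dimensions [L^2 M T^-2], while mh alone has dimensions [L M]. For the equation to balance, the factor 9.8 must carry dimensions [L T^-2] — it is a dimensional constant (a numerical value of a physical quantity with its units suppressed), not a pure number.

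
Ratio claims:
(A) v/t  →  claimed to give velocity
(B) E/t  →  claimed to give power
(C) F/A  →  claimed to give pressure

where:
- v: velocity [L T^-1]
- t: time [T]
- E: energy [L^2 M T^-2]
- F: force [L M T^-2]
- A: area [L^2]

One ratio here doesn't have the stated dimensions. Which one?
(A) v/t does not give velocity

(A) v/t: [L T^-2] ≠ velocity [L T^-1] ✗
(B) E/t: [L^2 M T^-3] = power [L^2 M T^-3] ✓
(C) F/A: [L^-1 M T^-2] = pressure [L^-1 M T^-2] ✓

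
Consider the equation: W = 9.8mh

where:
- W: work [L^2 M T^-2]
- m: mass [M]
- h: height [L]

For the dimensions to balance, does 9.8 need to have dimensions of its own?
Yes

W has dimensions [L^2 M T^-2], while mh alone has dimensions [L M]. For the equation to balance, the factor 9.8 must carry dimensions [L T^-2] — it is a dimensional constant (a numerical value of a physical quantity with its units suppressed), not a pure number.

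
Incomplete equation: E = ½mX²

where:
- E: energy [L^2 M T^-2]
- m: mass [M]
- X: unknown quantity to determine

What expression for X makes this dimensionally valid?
X = v (velocity), dimensions [L T^-1]

E has dimensions [L^2 M T^-2]; the rest of the RHS (½m) has dimensions [M].
So X² must have dimensions [L^2 T^-2], i.e. X has dimensions [L T^-1] — X = v (velocity).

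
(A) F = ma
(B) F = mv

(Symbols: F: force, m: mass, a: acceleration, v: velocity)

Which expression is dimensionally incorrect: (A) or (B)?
(B)

(A) F = ma: LHS [L M T^-2], RHS [L M T^-2] ✓
(B) F = mv: LHS [L M T^-2], RHS [L M T^-1] ✗

Expression (B) F = mv is dimensionally incorrect.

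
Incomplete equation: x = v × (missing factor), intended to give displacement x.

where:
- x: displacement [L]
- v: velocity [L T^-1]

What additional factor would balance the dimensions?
t (time), dimensions [T]

x has dimensions [L] and v has dimensions [L T^-1].
The missing factor must have dimensions [L] / [L T^-1] = [T], i.e. time (t).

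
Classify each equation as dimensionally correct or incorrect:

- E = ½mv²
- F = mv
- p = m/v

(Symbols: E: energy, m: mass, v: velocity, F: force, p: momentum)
Dimensionally correct: E = ½mv²
Dimensionally incorrect: F = mv, p = m/v
Ordered (correct first, then incorrect): E = ½mv², F = mv, p = m/v

- E = ½mv²: LHS [L^2 M T^-2], RHS [L^2 M T^-2] → correct ✓
- F = mv: LHS [L M T^-2], RHS [L M T^-1] → incorrect ✗
- p = m/v: LHS [L M T^-1], RHS [L^-1 M T] → incorrect ✗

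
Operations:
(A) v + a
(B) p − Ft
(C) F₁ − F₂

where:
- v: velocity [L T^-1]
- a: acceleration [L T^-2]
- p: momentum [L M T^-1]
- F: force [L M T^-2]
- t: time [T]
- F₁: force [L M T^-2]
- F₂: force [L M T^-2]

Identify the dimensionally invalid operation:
(A) v + a

(A) v + a: v [L T^-1] and a [L T^-2] — different dimensions cannot be added/subtracted ✗
(B) p − Ft: p [L M T^-1] and Ft [L M T^-1] — same dimensions ✓
(C) F₁ − F₂: F₁ [L M T^-2] and F₂ [L M T^-2] — same dimensions ✓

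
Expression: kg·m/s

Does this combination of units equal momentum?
Yes

The expression kg·m/s has dimensions [L M T^-1], which is exactly momentum [L M T^-1].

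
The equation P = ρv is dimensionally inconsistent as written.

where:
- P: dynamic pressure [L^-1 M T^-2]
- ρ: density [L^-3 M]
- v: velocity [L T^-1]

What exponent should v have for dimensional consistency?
The exponent of v should be 2: P = ρv^2

The LHS P has dimensions [L^-1 M T^-2]; v has dimensions [L T^-1].
As written, the RHS ρv (exponent 1 on v) has dimensions [L^-2 M T^-1], which does not match.
With exponent 2, the RHS ρv^2 has dimensions [L^-1 M T^-2], matching the LHS.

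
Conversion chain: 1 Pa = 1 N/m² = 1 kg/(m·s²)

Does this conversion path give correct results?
The chain is correct (no errors).

Correct: Pascal is Newton per square meter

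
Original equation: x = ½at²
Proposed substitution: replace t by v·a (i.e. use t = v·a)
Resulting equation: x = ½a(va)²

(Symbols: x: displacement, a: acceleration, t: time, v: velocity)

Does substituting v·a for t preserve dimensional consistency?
No

[t] = [T] and [v·a] = [L^2 T^-3]. These differ, so the substitution replaces a quantity by one of different dimensions and the result x = ½a(va)² has LHS [L] vs RHS [L^5 T^-8] — inconsistent.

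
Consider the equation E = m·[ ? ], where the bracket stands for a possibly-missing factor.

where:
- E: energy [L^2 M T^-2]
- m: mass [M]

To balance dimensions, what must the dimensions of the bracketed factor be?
[L^2 T^-2] — velocity squared (e.g. v²)

E has dimensions [L^2 M T^-2]; m has dimensions [M].
The bracketed factor must supply [L^2 M T^-2] / [M] = [L^2 T^-2].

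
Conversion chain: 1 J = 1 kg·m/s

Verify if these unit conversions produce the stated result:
The chain is incorrect (it contains an error).

Incorrect: Joule is kg·m²/s², not kg·m/s (that is momentum)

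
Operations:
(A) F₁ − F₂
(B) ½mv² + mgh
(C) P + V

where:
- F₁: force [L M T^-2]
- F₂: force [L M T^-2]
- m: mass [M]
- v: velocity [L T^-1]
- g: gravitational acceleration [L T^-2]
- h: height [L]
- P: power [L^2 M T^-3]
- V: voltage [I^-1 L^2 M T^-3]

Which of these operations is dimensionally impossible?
(C) P + V

(A) F₁ − F₂: F₁ [L M T^-2] and F₂ [L M T^-2] — same dimensions ✓
(B) ½mv² + mgh: ½mv² [L^2 M T^-2] and mgh [L^2 M T^-2] — same dimensions ✓
(C) P + V: P [L^2 M T^-3] and V [I^-1 L^2 M T^-3] — different dimensions cannot be added/subtracted ✗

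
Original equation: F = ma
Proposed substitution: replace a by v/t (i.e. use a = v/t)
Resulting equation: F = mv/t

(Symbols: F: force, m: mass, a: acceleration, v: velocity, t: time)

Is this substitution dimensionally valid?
Yes

[a] = [L T^-2] and [v/t] = [L T^-2]. These match, so the substitution replaces a quantity by one of the same dimensions and the result F = mv/t has LHS [L M T^-2] vs RHS [L M T^-2] — still consistent.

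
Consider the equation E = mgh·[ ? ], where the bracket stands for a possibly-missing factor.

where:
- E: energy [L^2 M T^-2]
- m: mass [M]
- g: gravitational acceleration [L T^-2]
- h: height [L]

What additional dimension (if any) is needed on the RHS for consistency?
Nothing is missing — the bracketed factor must be dimensionless.

E has dimensions [L^2 M T^-2] and mgh already has dimensions [L^2 M T^-2], so E = mgh is dimensionally complete.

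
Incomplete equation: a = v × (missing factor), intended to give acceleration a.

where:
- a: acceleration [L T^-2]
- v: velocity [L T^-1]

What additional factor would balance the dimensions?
1/t (inverse time), dimensions [T^-1]

a has dimensions [L T^-2] and v has dimensions [L T^-1].
The missing factor must have dimensions [L T^-2] / [L T^-1] = [T^-1], i.e. inverse time (1/t).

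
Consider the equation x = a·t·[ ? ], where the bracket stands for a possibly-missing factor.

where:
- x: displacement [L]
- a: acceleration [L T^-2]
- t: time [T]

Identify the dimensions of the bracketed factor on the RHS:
[T] — time (e.g. t)

x has dimensions [L]; a·t has dimensions [L T^-1].
The bracketed factor must supply [L] / [L T^-1] = [T].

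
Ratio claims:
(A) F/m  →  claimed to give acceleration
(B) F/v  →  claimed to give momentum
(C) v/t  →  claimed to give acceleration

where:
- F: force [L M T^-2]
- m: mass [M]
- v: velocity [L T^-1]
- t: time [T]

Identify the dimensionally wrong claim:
(B) F/v does not give momentum

(A) F/m: [L T^-2] = acceleration [L T^-2] ✓
(B) F/v: [M T^-1] ≠ momentum [L M T^-1] ✗
(C) v/t: [L T^-2] = acceleration [L T^-2] ✓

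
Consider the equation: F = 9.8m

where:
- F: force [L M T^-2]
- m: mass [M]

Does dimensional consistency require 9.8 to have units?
Yes

F has dimensions [L M T^-2], while m alone has dimensions [M]. For the equation to balance, the factor 9.8 must carry dimensions [L T^-2] — it is a dimensional constant (a numerical value of a physical quantity with its units suppressed), not a pure number.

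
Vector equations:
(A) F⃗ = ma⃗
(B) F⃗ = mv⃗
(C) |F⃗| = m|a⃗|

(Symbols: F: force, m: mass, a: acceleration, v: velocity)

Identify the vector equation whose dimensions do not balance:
(B) F⃗ = mv⃗

(A) F⃗ = ma⃗: LHS [L M T^-2], RHS [L M T^-2] ✓ — Force and acceleration are vectors, mass is a scalar
(B) F⃗ = mv⃗: LHS [L M T^-2], RHS [L M T^-1] ✗ — mass times velocity is momentum, not force; should be ma⃗
(C) |F⃗| = m|a⃗|: LHS [L M T^-2], RHS [L M T^-2] ✓ — magnitudes of vectors are scalars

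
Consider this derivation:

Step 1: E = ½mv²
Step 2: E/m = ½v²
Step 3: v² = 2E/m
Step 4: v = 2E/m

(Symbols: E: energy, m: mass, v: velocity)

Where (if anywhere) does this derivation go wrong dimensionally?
Step 4

Step 1: E = ½mv² → LHS [L^2 M T^-2], RHS [L^2 M T^-2] ✓
Step 2: E/m = ½v² → LHS [L^2 T^-2], RHS [L^2 T^-2] ✓
Step 3: v² = 2E/m → LHS [L^2 T^-2], RHS [L^2 T^-2] ✓
Step 4: v = 2E/m → LHS [L T^-1], RHS [L^2 T^-2] ✗

The first dimensional inconsistency appears in step 4: v = 2E/m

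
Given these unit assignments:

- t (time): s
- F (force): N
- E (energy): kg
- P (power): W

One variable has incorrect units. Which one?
E

The variable E (energy) should have units J, not kg.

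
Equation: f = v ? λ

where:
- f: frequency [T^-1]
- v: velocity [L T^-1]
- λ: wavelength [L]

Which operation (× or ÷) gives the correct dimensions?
division (÷): f = v ÷ λ

f [T^-1]; v [L T^-1]; λ [L].
v × λ → [L^2 T^-1] ✗
v ÷ λ → [T^-1] ✓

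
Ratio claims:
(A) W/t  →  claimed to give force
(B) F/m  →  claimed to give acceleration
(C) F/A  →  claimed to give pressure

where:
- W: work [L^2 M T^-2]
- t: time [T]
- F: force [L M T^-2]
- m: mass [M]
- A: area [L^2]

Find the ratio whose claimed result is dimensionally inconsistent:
(A) W/t does not give force

(A) W/t: [L^2 M T^-3] ≠ force [L M T^-2] ✗
(B) F/m: [L T^-2] = acceleration [L T^-2] ✓
(C) F/A: [L^-1 M T^-2] = pressure [L^-1 M T^-2] ✓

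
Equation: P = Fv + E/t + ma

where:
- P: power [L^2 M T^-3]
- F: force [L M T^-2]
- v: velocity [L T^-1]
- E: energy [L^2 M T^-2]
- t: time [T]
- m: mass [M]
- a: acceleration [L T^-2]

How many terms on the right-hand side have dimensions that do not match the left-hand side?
1

LHS P: [L^2 M T^-3]
- Fv: [L^2 M T^-3] ✓
- E/t: [L^2 M T^-3] ✓
- ma: [L M T^-2] ✗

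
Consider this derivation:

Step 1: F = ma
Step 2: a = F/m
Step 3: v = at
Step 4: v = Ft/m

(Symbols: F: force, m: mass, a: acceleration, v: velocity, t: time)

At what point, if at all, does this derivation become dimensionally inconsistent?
No step introduces an error — all steps are dimensionally consistent.

Step 1: F = ma → LHS [L M T^-2], RHS [L M T^-2] ✓
Step 2: a = F/m → LHS [L T^-2], RHS [L T^-2] ✓
Step 3: v = at → LHS [L T^-1], RHS [L T^-1] ✓
Step 4: v = Ft/m → LHS [L T^-1], RHS [L T^-1] ✓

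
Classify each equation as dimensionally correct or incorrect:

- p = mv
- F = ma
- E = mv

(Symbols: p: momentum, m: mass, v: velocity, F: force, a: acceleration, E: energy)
Dimensionally correct: p = mv, F = ma
Dimensionally incorrect: E = mv
Ordered (correct first, then incorrect): p = mv, F = ma, E = mv

- p = mv: LHS [L M T^-1], RHS [L M T^-1] → correct ✓
- F = ma: LHS [L M T^-2], RHS [L M T^-2] → correct ✓
- E = mv: LHS [L^2 M T^-2], RHS [L M T^-1] → incorrect ✗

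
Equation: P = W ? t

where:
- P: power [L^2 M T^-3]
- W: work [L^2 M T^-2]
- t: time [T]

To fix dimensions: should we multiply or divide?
division (÷): P = W ÷ t

P [L^2 M T^-3]; W [L^2 M T^-2]; t [T].
W × t → [L^2 M T^-1] ✗
W ÷ t → [L^2 M T^-3] ✓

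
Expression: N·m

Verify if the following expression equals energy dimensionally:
Yes

The expression N·m has dimensions [L^2 M T^-2], which is exactly energy [L^2 M T^-2].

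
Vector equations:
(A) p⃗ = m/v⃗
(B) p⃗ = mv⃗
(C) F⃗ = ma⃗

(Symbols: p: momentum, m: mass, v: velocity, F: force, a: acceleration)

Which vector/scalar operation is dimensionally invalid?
(A) p⃗ = m/v⃗

(A) p⃗ = m/v⃗: LHS [L M T^-1], RHS [L^-1 M T] ✗ — momentum is mass times velocity; should be mv⃗ (and division by a vector is undefined)
(B) p⃗ = mv⃗: LHS [L M T^-1], RHS [L M T^-1] ✓ — mass (scalar) times velocity (vector)
(C) F⃗ = ma⃗: LHS [L M T^-2], RHS [L M T^-2] ✓ — Force and acceleration are vectors, mass is a scalar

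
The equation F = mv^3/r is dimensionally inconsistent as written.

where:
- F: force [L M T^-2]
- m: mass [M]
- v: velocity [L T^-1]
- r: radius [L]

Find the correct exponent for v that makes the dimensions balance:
The exponent of v should be 2: F = mv^2/r

The LHS F has dimensions [L M T^-2]; v has dimensions [L T^-1].
As written, the RHS mv^3/r (exponent 3 on v) has dimensions [L^2 M T^-3], which does not match.
With exponent 2, the RHS mv^2/r has dimensions [L M T^-2], matching the LHS.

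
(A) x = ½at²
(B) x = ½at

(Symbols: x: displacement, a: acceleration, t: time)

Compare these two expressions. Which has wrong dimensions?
(B)

(A) x = ½at²: LHS [L], RHS [L] ✓
(B) x = ½at: LHS [L], RHS [L T^-1] ✗

Expression (B) x = ½at is dimensionally incorrect.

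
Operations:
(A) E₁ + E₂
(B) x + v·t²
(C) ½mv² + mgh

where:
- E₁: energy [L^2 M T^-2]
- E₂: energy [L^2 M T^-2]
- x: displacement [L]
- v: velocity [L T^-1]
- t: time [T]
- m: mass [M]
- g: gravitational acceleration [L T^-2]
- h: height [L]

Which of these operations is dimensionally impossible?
(B) x + v·t²

(A) E₁ + E₂: E₁ [L^2 M T^-2] and E₂ [L^2 M T^-2] — same dimensions ✓
(B) x + v·t²: x [L] and v·t² [L T] — different dimensions cannot be added/subtracted ✗
(C) ½mv² + mgh: ½mv² [L^2 M T^-2] and mgh [L^2 M T^-2] — same dimensions ✓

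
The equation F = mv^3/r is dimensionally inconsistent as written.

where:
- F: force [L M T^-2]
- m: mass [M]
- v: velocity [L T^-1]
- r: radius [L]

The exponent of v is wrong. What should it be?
The exponent of v should be 2: F = mv^2/r

The LHS F has dimensions [L M T^-2]; v has dimensions [L T^-1].
As written, the RHS mv^3/r (exponent 3 on v) has dimensions [L^2 M T^-3], which does not match.
With exponent 2, the RHS mv^2/r has dimensions [L M T^-2], matching the LHS.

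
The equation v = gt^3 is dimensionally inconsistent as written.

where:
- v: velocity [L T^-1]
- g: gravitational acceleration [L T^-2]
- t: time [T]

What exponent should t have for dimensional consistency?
The exponent of t should be 1: v = gt

The LHS v has dimensions [L T^-1]; t has dimensions [T].
As written, the RHS gt^3 (exponent 3 on t) has dimensions [L T], which does not match.
With exponent 1, the RHS gt has dimensions [L T^-1], matching the LHS.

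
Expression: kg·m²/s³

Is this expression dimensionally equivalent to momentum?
No

The expression kg·m²/s³ has dimensions [L^2 M T^-3], but momentum has dimensions [L M T^-1].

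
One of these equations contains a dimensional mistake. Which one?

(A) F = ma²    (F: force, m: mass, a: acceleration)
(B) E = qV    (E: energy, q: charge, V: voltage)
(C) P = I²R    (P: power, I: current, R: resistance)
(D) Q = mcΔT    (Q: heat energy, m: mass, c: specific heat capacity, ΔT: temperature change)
(A) F = ma²

The equation (A) F = ma² is dimensionally incorrect.

LHS (F): [L M T^-2]
RHS (ma²): [L^2 M T^-4] ✗

The dimensions do not match. The other three equations balance.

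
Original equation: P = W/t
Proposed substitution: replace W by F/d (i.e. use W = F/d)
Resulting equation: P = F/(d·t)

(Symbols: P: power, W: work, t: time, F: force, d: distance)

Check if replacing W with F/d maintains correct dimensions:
No

[W] = [L^2 M T^-2] and [F/d] = [M T^-2]. These differ, so the substitution replaces a quantity by one of different dimensions and the result P = F/(d·t) has LHS [L^2 M T^-3] vs RHS [M T^-3] — inconsistent.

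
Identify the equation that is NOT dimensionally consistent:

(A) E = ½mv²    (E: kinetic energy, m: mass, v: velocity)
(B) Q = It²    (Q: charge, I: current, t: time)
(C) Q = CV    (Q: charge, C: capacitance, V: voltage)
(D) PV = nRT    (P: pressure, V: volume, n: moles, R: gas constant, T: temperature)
(B) Q = It²

The equation (B) Q = It² is dimensionally incorrect.

LHS (Q): [I T]
RHS (It²): [I T^2] ✗

The dimensions do not match. The other three equations balance.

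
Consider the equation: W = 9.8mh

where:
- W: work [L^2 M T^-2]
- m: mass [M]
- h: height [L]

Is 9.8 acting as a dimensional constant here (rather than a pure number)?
Yes

W has dimensions [L^2 M T^-2], while mh alone has dimensions [L M]. For the equation to balance, the factor 9.8 must carry dimensions [L T^-2] — it is a dimensional constant (a numerical value of a physical quantity with its units suppressed), not a pure number.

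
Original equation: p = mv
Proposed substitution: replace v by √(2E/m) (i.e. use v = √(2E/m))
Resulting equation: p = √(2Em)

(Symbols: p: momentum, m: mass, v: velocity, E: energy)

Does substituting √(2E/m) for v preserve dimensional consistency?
Yes

[v] = [L T^-1] and [√(2E/m)] = [L T^-1]. These match, so the substitution replaces a quantity by one of the same dimensions and the result p = √(2Em) has LHS [L M T^-1] vs RHS [L M T^-1] — still consistent.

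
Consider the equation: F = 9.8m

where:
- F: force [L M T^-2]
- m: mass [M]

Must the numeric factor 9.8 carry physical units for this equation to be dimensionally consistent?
Yes

F has dimensions [L M T^-2], while m alone has dimensions [M]. For the equation to balance, the factor 9.8 must carry dimensions [L T^-2] — it is a dimensional constant (a numerical value of a physical quantity with its units suppressed), not a pure number.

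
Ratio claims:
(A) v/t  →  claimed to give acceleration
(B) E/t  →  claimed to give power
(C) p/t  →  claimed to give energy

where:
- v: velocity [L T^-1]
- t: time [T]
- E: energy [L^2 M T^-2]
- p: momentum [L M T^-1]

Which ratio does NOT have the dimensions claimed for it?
(C) p/t does not give energy

(A) v/t: [L T^-2] = acceleration [L T^-2] ✓
(B) E/t: [L^2 M T^-3] = power [L^2 M T^-3] ✓
(C) p/t: [L M T^-2] ≠ energy [L^2 M T^-2] ✗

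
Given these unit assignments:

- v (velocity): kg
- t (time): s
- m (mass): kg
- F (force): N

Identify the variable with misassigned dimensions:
v

The variable v (velocity) should have units m/s, not kg.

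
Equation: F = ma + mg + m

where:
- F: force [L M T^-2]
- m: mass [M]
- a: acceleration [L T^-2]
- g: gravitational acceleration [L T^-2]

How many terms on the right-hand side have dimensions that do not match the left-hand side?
1

LHS F: [L M T^-2]
- ma: [L M T^-2] ✓
- mg: [L M T^-2] ✓
- m: [M] ✗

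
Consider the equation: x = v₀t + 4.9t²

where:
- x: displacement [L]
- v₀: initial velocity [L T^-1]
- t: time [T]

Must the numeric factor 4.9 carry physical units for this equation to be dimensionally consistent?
Yes

x has dimensions [L], while t² alone has dimensions [T^2]. For the equation to balance, the factor 4.9 must carry dimensions [L T^-2] — it is a dimensional constant (a numerical value of a physical quantity with its units suppressed), not a pure number.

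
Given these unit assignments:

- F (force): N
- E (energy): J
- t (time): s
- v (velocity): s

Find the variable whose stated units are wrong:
v

The variable v (velocity) should have units m/s, not s.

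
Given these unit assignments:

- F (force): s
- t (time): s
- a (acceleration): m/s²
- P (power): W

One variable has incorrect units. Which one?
F

The variable F (force) should have units N, not s.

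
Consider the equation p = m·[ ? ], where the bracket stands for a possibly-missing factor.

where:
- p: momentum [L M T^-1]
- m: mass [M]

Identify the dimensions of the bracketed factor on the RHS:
[L T^-1] — velocity (e.g. v)

p has dimensions [L M T^-1]; m has dimensions [M].
The bracketed factor must supply [L M T^-1] / [M] = [L T^-1].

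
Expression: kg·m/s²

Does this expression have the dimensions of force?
Yes

The expression kg·m/s² has dimensions [L M T^-2], which is exactly force [L M T^-2].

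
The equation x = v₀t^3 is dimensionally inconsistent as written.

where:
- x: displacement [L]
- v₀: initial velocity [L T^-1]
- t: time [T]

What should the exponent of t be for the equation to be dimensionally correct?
The exponent of t should be 1: x = v₀t

The LHS x has dimensions [L]; t has dimensions [T].
As written, the RHS v₀t^3 (exponent 3 on t) has dimensions [L T^2], which does not match.
With exponent 1, the RHS v₀t has dimensions [L], matching the LHS.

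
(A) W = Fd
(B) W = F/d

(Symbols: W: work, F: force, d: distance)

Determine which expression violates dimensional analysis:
(B)

(A) W = Fd: LHS [L^2 M T^-2], RHS [L^2 M T^-2] ✓
(B) W = F/d: LHS [L^2 M T^-2], RHS [M T^-2] ✗

Expression (B) W = F/d is dimensionally incorrect.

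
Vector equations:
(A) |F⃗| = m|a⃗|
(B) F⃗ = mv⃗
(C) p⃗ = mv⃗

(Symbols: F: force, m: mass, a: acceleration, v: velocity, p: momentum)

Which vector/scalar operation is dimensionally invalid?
(B) F⃗ = mv⃗

(A) |F⃗| = m|a⃗|: LHS [L M T^-2], RHS [L M T^-2] ✓ — magnitudes of vectors are scalars
(B) F⃗ = mv⃗: LHS [L M T^-2], RHS [L M T^-1] ✗ — mass times velocity is momentum, not force; should be ma⃗
(C) p⃗ = mv⃗: LHS [L M T^-1], RHS [L M T^-1] ✓ — mass (scalar) times velocity (vector)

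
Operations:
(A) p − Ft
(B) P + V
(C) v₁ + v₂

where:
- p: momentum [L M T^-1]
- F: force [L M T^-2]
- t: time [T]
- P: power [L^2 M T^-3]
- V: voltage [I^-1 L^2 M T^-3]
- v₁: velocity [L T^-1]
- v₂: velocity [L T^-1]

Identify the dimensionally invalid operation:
(B) P + V

(A) p − Ft: p [L M T^-1] and Ft [L M T^-1] — same dimensions ✓
(B) P + V: P [L^2 M T^-3] and V [I^-1 L^2 M T^-3] — different dimensions cannot be added/subtracted ✗
(C) v₁ + v₂: v₁ [L T^-1] and v₂ [L T^-1] — same dimensions ✓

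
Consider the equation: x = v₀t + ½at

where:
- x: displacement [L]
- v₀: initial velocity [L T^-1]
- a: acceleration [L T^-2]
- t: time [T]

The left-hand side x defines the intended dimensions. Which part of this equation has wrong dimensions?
The term ½at

Checking each RHS term against the LHS:
- v₀t: [L] — matches x [L] ✓
- ½at: [L T^-1] — does NOT match x [L] ✗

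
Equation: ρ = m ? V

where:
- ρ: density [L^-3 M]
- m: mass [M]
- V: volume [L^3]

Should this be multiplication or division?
division (÷): ρ = m ÷ V

ρ [L^-3 M]; m [M]; V [L^3].
m × V → [L^3 M] ✗
m ÷ V → [L^-3 M] ✓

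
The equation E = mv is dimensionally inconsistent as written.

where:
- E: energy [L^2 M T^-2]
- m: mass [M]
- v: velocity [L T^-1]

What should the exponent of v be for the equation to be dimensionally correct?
The exponent of v should be 2: E = mv^2

The LHS E has dimensions [L^2 M T^-2]; v has dimensions [L T^-1].
As written, the RHS mv (exponent 1 on v) has dimensions [L M T^-1], which does not match.
With exponent 2, the RHS mv^2 has dimensions [L^2 M T^-2], matching the LHS.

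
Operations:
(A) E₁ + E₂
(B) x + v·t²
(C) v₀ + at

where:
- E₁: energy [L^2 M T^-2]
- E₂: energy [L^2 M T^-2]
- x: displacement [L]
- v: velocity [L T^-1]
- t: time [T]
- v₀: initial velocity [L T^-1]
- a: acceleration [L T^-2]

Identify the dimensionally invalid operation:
(B) x + v·t²

(A) E₁ + E₂: E₁ [L^2 M T^-2] and E₂ [L^2 M T^-2] — same dimensions ✓
(B) x + v·t²: x [L] and v·t² [L T] — different dimensions cannot be added/subtracted ✗
(C) v₀ + at: v₀ [L T^-1] and at [L T^-1] — same dimensions ✓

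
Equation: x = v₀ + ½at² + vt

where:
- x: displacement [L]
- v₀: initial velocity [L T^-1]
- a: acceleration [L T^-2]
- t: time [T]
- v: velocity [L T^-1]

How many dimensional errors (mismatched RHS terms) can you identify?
1

LHS x: [L]
- v₀: [L T^-1] ✗
- ½at²: [L] ✓
- vt: [L] ✓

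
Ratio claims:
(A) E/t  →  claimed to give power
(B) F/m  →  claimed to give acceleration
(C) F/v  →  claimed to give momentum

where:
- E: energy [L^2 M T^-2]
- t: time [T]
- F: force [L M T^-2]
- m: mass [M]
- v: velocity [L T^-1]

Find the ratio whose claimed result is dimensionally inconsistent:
(C) F/v does not give momentum

(A) E/t: [L^2 M T^-3] = power [L^2 M T^-3] ✓
(B) F/m: [L T^-2] = acceleration [L T^-2] ✓
(C) F/v: [M T^-1] ≠ momentum [L M T^-1] ✗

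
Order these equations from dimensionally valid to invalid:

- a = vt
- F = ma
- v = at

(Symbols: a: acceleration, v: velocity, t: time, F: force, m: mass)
Dimensionally correct: F = ma, v = at
Dimensionally incorrect: a = vt
Ordered (correct first, then incorrect): F = ma, v = at, a = vt

- a = vt: LHS [L T^-2], RHS [L] → incorrect ✗
- F = ma: LHS [L M T^-2], RHS [L M T^-2] → correct ✓
- v = at: LHS [L T^-1], RHS [L T^-1] → correct ✓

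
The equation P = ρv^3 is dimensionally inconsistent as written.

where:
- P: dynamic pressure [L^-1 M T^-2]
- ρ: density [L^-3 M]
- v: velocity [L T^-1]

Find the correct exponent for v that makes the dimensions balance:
The exponent of v should be 2: P = ρv^2

The LHS P has dimensions [L^-1 M T^-2]; v has dimensions [L T^-1].
As written, the RHS ρv^3 (exponent 3 on v) has dimensions [M T^-3], which does not match.
With exponent 2, the RHS ρv^2 has dimensions [L^-1 M T^-2], matching the LHS.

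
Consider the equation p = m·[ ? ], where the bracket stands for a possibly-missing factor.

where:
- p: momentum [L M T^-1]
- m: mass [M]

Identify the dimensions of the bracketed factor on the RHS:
[L T^-1] — velocity (e.g. v)

p has dimensions [L M T^-1]; m has dimensions [M].
The bracketed factor must supply [L M T^-1] / [M] = [L T^-1].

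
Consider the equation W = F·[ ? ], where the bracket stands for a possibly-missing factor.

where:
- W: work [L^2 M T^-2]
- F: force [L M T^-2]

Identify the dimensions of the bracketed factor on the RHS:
[L] — length (e.g. a distance d)

W has dimensions [L^2 M T^-2]; F has dimensions [L M T^-2].
The bracketed factor must supply [L^2 M T^-2] / [L M T^-2] = [L].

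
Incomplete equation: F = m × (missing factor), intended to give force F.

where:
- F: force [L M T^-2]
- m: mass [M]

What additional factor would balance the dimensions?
a (acceleration), dimensions [L T^-2]

F has dimensions [L M T^-2] and m has dimensions [M].
The missing factor must have dimensions [L M T^-2] / [M] = [L T^-2], i.e. acceleration (a).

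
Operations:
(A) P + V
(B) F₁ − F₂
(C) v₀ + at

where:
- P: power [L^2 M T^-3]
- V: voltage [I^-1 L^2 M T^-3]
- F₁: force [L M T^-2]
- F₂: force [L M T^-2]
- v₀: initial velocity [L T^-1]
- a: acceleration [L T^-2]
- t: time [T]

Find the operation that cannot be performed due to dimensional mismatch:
(A) P + V

(A) P + V: P [L^2 M T^-3] and V [I^-1 L^2 M T^-3] — different dimensions cannot be added/subtracted ✗
(B) F₁ − F₂: F₁ [L M T^-2] and F₂ [L M T^-2] — same dimensions ✓
(C) v₀ + at: v₀ [L T^-1] and at [L T^-1] — same dimensions ✓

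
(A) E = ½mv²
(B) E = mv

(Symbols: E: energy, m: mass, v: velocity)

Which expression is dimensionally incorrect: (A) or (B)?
(B)

(A) E = ½mv²: LHS [L^2 M T^-2], RHS [L^2 M T^-2] ✓
(B) E = mv: LHS [L^2 M T^-2], RHS [L M T^-1] ✗

Expression (B) E = mv is dimensionally incorrect.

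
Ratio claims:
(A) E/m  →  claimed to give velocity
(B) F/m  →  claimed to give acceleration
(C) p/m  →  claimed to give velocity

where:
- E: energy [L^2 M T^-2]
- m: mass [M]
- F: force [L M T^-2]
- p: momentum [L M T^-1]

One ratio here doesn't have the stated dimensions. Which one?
(A) E/m does not give velocity

(A) E/m: [L^2 T^-2] ≠ velocity [L T^-1] ✗
(B) F/m: [L T^-2] = acceleration [L T^-2] ✓
(C) p/m: [L T^-1] = velocity [L T^-1] ✓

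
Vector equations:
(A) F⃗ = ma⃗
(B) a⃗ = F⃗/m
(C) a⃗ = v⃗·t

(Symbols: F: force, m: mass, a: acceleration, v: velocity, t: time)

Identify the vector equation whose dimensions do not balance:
(C) a⃗ = v⃗·t

(A) F⃗ = ma⃗: LHS [L M T^-2], RHS [L M T^-2] ✓ — Force and acceleration are vectors, mass is a scalar
(B) a⃗ = F⃗/m: LHS [L T^-2], RHS [L T^-2] ✓ — force (vector) divided by mass (scalar)
(C) a⃗ = v⃗·t: LHS [L T^-2], RHS [L] ✗ — acceleration is velocity per time; should be v⃗/t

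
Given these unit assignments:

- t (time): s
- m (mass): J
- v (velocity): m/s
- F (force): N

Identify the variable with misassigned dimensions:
m

The variable m (mass) should have units kg, not J.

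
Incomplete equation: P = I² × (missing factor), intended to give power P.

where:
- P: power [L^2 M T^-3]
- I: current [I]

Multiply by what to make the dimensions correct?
R (resistance), dimensions [I^-2 L^2 M T^-3]

P has dimensions [L^2 M T^-3] and I² has dimensions [I^2].
The missing factor must have dimensions [L^2 M T^-3] / [I^2] = [I^-2 L^2 M T^-3], i.e. resistance (R).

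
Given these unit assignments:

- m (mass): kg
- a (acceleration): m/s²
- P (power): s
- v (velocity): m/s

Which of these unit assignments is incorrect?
P

The variable P (power) should have units W, not s.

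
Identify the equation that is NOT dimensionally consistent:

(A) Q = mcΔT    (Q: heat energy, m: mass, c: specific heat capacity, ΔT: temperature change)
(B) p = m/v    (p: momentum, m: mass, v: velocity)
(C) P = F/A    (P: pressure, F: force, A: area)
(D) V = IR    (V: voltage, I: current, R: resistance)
(B) p = m/v

The equation (B) p = m/v is dimensionally incorrect.

LHS (p): [L M T^-1]
RHS (m/v): [L^-1 M T] ✗

The dimensions do not match. The other three equations balance.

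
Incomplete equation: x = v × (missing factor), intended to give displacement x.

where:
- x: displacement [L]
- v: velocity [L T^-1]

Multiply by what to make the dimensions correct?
t (time), dimensions [T]

x has dimensions [L] and v has dimensions [L T^-1].
The missing factor must have dimensions [L] / [L T^-1] = [T], i.e. time (t).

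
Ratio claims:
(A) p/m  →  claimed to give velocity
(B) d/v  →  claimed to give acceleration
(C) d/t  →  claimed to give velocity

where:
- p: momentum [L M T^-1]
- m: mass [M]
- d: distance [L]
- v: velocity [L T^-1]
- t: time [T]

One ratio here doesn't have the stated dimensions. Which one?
(B) d/v does not give acceleration

(A) p/m: [L T^-1] = velocity [L T^-1] ✓
(B) d/v: [T] ≠ acceleration [L T^-2] ✗
(C) d/t: [L T^-1] = velocity [L T^-1] ✓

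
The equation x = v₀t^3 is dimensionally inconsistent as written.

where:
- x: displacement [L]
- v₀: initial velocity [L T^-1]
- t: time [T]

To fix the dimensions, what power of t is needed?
The exponent of t should be 1: x = v₀t

The LHS x has dimensions [L]; t has dimensions [T].
As written, the RHS v₀t^3 (exponent 3 on t) has dimensions [L T^2], which does not match.
With exponent 1, the RHS v₀t has dimensions [L], matching the LHS.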